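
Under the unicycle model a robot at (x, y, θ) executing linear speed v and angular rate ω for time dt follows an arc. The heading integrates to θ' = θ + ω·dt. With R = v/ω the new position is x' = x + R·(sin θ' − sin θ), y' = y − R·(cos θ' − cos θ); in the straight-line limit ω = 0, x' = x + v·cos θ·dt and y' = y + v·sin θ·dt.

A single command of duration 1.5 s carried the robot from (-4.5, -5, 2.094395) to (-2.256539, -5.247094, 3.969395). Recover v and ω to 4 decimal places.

Δθ = 3.969395 − 2.094395 = 1.875000
ω = Δθ/dt = 1.875000/1.5 = 1.2500
R = Δx/(sin θ' − sin θ) = -1.4000
v = R·ω = -1.4000·1.2500 = -1.7500

v = -1.7500, ω = 1.2500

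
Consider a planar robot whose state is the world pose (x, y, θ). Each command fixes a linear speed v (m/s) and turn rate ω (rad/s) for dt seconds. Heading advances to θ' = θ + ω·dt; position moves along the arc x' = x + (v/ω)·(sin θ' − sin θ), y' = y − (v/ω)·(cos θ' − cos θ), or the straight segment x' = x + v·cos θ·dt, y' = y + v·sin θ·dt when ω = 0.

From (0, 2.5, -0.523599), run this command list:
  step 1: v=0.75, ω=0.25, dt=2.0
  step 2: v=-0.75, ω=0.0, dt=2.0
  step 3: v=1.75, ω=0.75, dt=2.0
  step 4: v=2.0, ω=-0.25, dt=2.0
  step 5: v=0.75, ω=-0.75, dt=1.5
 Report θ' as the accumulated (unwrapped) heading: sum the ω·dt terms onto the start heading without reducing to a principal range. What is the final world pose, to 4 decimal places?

(4.6207, 8.4021, -0.1486)

step 1: θ'=-0.0236 (R=3.0000) → pose (1.4292, 2.0989, -0.0236)
step 2: θ'=-0.0236 (straight) → pose (-0.0704, 2.1343, -0.0236)
step 3: θ'=1.4764 (R=2.3333) → pose (2.3076, 4.2471, 1.4764)
step 4: θ'=0.9764 (R=-8.0000) → pose (3.6441, 7.9731, 0.9764)
step 5: θ'=-0.1486 (R=-1.0000) → pose (4.6207, 8.4021, -0.1486)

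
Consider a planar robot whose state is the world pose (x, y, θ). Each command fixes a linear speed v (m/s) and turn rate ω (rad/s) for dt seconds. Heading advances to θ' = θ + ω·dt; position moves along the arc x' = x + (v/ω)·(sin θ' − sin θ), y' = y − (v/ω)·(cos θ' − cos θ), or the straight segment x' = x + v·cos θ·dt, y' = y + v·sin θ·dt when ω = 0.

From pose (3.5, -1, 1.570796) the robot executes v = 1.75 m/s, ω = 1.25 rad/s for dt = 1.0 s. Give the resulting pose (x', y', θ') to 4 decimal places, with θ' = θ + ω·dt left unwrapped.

(2.5415, 0.3286, 2.8208)

θ' = 1.5708 + 1.25·1.0 = 2.8208
R = v/ω = 1.75/1.25 = 1.4000
x' = 3.5 + 1.4000·(sin 2.8208 − sin 1.5708) = 2.5415
y' = -1 − 1.4000·(cos 2.8208 − cos 1.5708) = 0.3286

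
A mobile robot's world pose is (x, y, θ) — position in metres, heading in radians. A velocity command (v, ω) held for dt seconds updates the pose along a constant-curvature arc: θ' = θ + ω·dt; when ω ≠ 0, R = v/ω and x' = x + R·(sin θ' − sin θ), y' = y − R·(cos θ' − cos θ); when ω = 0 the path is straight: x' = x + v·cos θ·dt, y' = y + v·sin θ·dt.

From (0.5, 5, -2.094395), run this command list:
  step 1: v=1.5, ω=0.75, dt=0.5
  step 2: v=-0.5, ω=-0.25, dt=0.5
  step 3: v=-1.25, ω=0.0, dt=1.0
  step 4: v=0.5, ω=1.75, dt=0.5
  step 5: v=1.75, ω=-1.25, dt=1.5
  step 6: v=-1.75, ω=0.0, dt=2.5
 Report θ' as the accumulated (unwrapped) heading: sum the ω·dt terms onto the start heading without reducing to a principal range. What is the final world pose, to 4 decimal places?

step 1: θ'=-1.7194 (R=2.0000) → pose (0.2541, 4.2961, -1.7194)
step 2: θ'=-1.8444 (R=2.0000) → pose (0.3064, 4.5404, -1.8444)
step 3: θ'=-1.8444 (straight) → pose (0.6442, 5.7439, -1.8444)
step 4: θ'=-0.9694 (R=0.2857) → pose (0.6837, 5.5050, -0.9694)
step 5: θ'=-2.8444 (R=-1.4000) → pose (-0.0607, 3.3743, -2.8444)
step 6: θ'=-2.8444 (straight) → pose (4.1225, 4.6555, -2.8444)

(4.1225, 4.6555, -2.8444)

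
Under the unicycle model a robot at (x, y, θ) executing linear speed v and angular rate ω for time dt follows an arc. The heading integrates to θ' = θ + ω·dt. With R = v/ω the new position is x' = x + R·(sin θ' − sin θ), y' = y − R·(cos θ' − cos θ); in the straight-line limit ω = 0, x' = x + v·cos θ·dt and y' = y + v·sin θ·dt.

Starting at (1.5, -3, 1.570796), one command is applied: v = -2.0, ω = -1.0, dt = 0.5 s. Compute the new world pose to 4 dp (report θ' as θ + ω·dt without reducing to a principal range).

(1.2552, -3.9589, 1.0708)

θ' = 1.5708 + -1.0·0.5 = 1.0708
R = v/ω = -2.0/-1.0 = 2.0000
x' = 1.5 + 2.0000·(sin 1.0708 − sin 1.5708) = 1.2552
y' = -3 − 2.0000·(cos 1.0708 − cos 1.5708) = -3.9589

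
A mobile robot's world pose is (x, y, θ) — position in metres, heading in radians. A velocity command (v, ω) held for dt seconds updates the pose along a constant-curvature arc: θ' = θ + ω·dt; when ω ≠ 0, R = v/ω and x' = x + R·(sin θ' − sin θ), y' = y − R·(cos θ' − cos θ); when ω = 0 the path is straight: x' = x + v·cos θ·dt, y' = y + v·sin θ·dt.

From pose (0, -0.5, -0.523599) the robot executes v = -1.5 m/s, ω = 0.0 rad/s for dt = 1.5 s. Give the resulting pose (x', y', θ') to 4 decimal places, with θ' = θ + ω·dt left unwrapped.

θ' = -0.5236 + 0.0·1.5 = -0.5236
ω = 0 → straight: x' = 0 + -1.5·cos(-0.5236)·1.5 = -1.9486
y' = -0.5 + -1.5·sin(-0.5236)·1.5 = 0.6250

(-1.9486, 0.6250, -0.5236)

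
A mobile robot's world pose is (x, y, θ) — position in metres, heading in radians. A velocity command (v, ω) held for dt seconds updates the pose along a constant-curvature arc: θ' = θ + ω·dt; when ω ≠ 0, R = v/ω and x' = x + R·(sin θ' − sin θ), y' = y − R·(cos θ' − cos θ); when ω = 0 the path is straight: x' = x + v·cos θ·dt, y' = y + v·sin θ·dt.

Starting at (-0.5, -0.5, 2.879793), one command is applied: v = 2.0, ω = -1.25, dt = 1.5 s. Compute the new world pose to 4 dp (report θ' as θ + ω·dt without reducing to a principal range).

(-1.4364, 1.9035, 1.0048)

θ' = 2.8798 + -1.25·1.5 = 1.0048
R = v/ω = 2.0/-1.25 = -1.6000
x' = -0.5 + -1.6000·(sin 1.0048 − sin 2.8798) = -1.4364
y' = -0.5 − -1.6000·(cos 1.0048 − cos 2.8798) = 1.9035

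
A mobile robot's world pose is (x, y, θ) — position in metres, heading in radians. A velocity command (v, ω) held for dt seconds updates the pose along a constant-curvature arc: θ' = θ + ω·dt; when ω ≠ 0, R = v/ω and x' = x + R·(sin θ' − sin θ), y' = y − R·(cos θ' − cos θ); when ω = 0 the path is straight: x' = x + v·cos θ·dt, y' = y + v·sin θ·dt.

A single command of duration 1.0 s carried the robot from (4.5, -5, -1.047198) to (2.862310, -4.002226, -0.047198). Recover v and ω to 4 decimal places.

v = -2.0000, ω = 1.0000

Δθ = -0.047198 − -1.047198 = 1.000000
ω = Δθ/dt = 1.000000/1.0 = 1.0000
R = Δx/(sin θ' − sin θ) = -2.0000
v = R·ω = -2.0000·1.0000 = -2.0000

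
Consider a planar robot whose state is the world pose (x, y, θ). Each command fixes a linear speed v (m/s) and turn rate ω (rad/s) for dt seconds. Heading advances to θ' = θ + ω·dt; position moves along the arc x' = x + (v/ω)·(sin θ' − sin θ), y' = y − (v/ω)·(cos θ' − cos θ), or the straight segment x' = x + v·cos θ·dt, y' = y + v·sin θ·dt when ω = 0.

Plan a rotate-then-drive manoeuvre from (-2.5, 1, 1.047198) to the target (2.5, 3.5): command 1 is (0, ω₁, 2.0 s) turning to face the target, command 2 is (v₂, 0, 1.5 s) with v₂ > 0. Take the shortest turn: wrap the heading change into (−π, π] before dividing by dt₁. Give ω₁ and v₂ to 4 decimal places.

ω₁ = -0.2918, v₂ = 3.7268

heading to target = atan2(3.5−1, 2.5−-2.5) = 0.4636
Δθ = wrap(0.4636 − 1.0472) = -0.5836; ω₁ = Δθ/dt₁ = -0.2918
distance = √((2.5−-2.5)² + (3.5−1)²) = 5.5902; v₂ = distance/dt₂ = 3.7268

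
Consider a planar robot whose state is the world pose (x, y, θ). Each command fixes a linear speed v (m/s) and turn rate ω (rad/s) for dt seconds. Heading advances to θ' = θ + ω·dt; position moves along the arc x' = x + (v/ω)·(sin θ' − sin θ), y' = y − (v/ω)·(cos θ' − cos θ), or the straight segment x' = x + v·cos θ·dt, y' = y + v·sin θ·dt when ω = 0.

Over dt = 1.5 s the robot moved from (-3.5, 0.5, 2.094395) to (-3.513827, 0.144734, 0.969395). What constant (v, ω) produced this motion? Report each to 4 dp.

v = -0.2500, ω = -0.7500

Δθ = 0.969395 − 2.094395 = -1.125000
ω = Δθ/dt = -1.125000/1.5 = -0.7500
R = −Δy/(cos θ' − cos θ) = 0.3333
v = R·ω = 0.3333·-0.7500 = -0.2500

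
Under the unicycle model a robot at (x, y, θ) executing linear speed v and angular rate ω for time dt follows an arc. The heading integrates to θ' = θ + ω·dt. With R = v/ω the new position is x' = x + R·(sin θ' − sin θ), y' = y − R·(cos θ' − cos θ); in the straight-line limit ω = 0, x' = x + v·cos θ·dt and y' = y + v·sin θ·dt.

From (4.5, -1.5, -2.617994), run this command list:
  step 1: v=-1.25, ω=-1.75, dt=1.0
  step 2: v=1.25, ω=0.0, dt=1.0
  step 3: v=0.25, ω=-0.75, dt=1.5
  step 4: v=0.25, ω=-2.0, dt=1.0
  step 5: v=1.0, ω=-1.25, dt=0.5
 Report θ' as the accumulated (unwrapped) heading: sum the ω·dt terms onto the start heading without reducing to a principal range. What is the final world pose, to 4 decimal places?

(5.4140, -0.8889, -8.1180)

step 1: θ'=-4.3680 (R=0.7143) → pose (5.5295, -1.8774, -4.3680)
step 2: θ'=-4.3680 (straight) → pose (5.1075, -0.7008, -4.3680)
step 3: θ'=-5.4930 (R=-0.3333) → pose (5.1844, -0.3537, -5.4930)
step 4: θ'=-7.4930 (R=-0.1250) → pose (5.3901, -0.3975, -7.4930)
step 5: θ'=-8.1180 (R=-0.8000) → pose (5.4140, -0.8889, -8.1180)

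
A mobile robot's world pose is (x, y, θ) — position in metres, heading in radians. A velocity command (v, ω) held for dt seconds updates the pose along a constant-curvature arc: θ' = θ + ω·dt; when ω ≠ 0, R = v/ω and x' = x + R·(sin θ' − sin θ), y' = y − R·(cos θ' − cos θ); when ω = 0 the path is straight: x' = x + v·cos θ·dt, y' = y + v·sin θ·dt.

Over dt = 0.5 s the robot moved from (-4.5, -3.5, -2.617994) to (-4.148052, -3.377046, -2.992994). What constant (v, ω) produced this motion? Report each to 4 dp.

v = -0.7500, ω = -0.7500

Δθ = -2.992994 − -2.617994 = -0.375000
ω = Δθ/dt = -0.375000/0.5 = -0.7500
R = Δx/(sin θ' − sin θ) = 1.0000
v = R·ω = 1.0000·-0.7500 = -0.7500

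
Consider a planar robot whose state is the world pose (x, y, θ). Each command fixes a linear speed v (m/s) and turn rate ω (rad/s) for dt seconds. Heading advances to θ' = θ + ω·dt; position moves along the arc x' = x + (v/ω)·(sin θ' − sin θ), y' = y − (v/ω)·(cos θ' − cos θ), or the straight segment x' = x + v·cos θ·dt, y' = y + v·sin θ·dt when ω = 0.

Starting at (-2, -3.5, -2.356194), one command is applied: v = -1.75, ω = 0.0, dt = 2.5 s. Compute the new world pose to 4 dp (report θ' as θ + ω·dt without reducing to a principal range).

θ' = -2.3562 + 0.0·2.5 = -2.3562
ω = 0 → straight: x' = -2 + -1.75·cos(-2.3562)·2.5 = 1.0936
y' = -3.5 + -1.75·sin(-2.3562)·2.5 = -0.4064

(1.0936, -0.4064, -2.3562)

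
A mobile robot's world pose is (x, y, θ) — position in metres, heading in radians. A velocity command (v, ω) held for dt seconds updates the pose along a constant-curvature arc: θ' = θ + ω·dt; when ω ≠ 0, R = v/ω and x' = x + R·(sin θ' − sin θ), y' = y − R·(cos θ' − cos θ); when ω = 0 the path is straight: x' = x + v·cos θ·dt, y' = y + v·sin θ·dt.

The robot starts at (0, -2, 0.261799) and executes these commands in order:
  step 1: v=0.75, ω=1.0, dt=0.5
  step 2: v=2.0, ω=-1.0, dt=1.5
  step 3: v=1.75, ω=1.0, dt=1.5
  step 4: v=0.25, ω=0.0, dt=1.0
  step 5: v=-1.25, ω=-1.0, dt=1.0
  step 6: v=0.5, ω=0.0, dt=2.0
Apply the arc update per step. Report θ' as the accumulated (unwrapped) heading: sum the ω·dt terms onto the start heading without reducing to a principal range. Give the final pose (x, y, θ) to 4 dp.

(5.4304, -2.1315, -0.2382)

step 1: θ'=0.7618 (R=0.7500) → pose (0.3236, -1.8183, 0.7618)
step 2: θ'=-0.7382 (R=-2.0000) → pose (3.0499, -1.7861, -0.7382)
step 3: θ'=0.7618 (R=1.7500) → pose (5.4355, -1.7579, 0.7618)
step 4: θ'=0.7618 (straight) → pose (5.6164, -1.5854, 0.7618)
step 5: θ'=-0.2382 (R=1.2500) → pose (4.4587, -1.8956, -0.2382)
step 6: θ'=-0.2382 (straight) → pose (5.4304, -2.1315, -0.2382)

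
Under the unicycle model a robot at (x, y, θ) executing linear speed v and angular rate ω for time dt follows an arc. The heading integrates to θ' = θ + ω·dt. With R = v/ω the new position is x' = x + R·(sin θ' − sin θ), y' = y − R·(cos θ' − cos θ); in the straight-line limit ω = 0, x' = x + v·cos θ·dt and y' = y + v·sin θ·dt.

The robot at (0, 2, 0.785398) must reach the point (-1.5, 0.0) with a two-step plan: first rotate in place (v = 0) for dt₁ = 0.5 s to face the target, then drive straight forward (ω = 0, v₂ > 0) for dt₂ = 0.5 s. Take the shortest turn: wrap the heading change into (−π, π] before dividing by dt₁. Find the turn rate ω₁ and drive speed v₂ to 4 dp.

heading to target = atan2(0−2, -1.5−0) = -2.2143
Δθ = wrap(-2.2143 − 0.7854) = -2.9997; ω₁ = Δθ/dt₁ = -5.9994
distance = √((-1.5−0)² + (0−2)²) = 2.5000; v₂ = distance/dt₂ = 5.0000

ω₁ = -5.9994, v₂ = 5.0000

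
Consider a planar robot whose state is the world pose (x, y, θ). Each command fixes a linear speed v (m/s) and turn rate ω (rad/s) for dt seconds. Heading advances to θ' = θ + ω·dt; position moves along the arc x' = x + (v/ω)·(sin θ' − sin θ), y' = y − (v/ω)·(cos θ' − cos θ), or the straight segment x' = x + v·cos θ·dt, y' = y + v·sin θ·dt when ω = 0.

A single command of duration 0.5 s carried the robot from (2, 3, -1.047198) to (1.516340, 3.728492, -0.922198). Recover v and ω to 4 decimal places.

Δθ = -0.922198 − -1.047198 = 0.125000
ω = Δθ/dt = 0.125000/0.5 = 0.2500
R = −Δy/(cos θ' − cos θ) = -7.0000
v = R·ω = -7.0000·0.2500 = -1.7500

v = -1.7500, ω = 0.2500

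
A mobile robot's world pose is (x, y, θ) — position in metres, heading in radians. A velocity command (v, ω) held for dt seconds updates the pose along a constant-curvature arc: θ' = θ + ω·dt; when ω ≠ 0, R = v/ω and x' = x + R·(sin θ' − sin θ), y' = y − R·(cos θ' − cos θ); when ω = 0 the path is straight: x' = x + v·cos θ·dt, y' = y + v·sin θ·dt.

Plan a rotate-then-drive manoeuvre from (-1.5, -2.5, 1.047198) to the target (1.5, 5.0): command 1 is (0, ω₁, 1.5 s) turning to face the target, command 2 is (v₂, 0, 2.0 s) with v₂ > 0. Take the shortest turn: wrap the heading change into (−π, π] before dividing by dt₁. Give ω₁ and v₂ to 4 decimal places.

heading to target = atan2(5−-2.5, 1.5−-1.5) = 1.1903
Δθ = wrap(1.1903 − 1.0472) = 0.1431; ω₁ = Δθ/dt₁ = 0.0954
distance = √((1.5−-1.5)² + (5−-2.5)²) = 8.0777; v₂ = distance/dt₂ = 4.0389

ω₁ = 0.0954, v₂ = 4.0389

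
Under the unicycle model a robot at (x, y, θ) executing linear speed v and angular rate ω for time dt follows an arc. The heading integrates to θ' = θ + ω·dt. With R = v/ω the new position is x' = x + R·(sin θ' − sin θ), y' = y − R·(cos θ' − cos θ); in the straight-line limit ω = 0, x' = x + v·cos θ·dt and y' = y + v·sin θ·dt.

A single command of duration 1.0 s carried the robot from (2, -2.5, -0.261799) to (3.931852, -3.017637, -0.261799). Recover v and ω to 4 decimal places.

Δθ = -0.261799 − -0.261799 = 0.000000
ω = Δθ/dt = 0.000000/1.0 = 0.0000
ω = 0 → v = (Δx·cos θ + Δy·sin θ)/dt = 2.0000

v = 2.0000, ω = 0.0000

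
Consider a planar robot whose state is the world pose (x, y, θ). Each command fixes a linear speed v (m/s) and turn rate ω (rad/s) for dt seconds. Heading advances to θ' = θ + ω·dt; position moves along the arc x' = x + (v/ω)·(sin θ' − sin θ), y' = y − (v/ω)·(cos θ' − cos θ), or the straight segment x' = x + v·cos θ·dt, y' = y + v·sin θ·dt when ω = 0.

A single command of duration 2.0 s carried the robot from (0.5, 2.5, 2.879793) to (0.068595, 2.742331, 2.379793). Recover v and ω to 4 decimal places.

Δθ = 2.379793 − 2.879793 = -0.500000
ω = Δθ/dt = -0.500000/2.0 = -0.2500
R = Δx/(sin θ' − sin θ) = -1.0000
v = R·ω = -1.0000·-0.2500 = 0.2500

v = 0.2500, ω = -0.2500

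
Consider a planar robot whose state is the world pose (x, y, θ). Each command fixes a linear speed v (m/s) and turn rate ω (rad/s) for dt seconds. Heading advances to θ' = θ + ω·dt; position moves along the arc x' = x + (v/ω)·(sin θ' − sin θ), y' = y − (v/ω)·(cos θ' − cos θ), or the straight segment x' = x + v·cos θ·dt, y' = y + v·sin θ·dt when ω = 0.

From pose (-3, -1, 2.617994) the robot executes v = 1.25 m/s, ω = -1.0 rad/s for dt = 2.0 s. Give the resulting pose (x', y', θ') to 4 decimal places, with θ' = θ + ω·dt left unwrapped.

(-3.0993, 1.1013, 0.6180)

θ' = 2.6180 + -1.0·2.0 = 0.6180
R = v/ω = 1.25/-1.0 = -1.2500
x' = -3 + -1.2500·(sin 0.6180 − sin 2.6180) = -3.0993
y' = -1 − -1.2500·(cos 0.6180 − cos 2.6180) = 1.1013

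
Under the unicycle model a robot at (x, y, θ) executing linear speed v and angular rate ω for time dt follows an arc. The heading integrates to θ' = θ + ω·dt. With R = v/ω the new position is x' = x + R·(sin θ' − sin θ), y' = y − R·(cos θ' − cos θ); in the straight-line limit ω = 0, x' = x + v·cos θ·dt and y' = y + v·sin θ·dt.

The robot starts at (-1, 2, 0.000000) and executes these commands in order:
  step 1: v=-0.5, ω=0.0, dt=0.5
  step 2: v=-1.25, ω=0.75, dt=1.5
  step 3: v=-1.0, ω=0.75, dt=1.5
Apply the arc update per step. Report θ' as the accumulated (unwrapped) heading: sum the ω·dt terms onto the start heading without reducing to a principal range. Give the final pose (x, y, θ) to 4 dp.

step 1: θ'=0.0000 (straight) → pose (-1.2500, 2.0000, 0.0000)
step 2: θ'=1.1250 (R=-1.6667) → pose (-2.7538, 1.0520, 1.1250)
step 3: θ'=2.2500 (R=-1.3333) → pose (-2.5882, -0.3605, 2.2500)

(-2.5882, -0.3605, 2.2500)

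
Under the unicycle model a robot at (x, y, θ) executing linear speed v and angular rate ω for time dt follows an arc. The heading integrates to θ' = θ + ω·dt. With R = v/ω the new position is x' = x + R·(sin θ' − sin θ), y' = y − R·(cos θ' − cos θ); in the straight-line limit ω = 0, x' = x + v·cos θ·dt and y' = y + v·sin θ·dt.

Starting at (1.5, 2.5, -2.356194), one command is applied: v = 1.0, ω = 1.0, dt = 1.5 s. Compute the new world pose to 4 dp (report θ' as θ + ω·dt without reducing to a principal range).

(1.4518, 1.1376, -0.8562)

θ' = -2.3562 + 1.0·1.5 = -0.8562
R = v/ω = 1.0/1.0 = 1.0000
x' = 1.5 + 1.0000·(sin -0.8562 − sin -2.3562) = 1.4518
y' = 2.5 − 1.0000·(cos -0.8562 − cos -2.3562) = 1.1376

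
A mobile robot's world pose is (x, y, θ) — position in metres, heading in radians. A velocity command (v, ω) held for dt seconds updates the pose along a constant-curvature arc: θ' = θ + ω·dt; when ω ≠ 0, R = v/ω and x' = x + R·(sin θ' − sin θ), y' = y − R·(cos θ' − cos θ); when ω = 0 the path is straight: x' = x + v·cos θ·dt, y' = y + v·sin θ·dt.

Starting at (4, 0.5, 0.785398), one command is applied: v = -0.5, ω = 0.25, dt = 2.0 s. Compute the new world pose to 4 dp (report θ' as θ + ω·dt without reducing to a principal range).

(3.4951, -0.3511, 1.2854)

θ' = 0.7854 + 0.25·2.0 = 1.2854
R = v/ω = -0.5/0.25 = -2.0000
x' = 4 + -2.0000·(sin 1.2854 − sin 0.7854) = 3.4951
y' = 0.5 − -2.0000·(cos 1.2854 − cos 0.7854) = -0.3511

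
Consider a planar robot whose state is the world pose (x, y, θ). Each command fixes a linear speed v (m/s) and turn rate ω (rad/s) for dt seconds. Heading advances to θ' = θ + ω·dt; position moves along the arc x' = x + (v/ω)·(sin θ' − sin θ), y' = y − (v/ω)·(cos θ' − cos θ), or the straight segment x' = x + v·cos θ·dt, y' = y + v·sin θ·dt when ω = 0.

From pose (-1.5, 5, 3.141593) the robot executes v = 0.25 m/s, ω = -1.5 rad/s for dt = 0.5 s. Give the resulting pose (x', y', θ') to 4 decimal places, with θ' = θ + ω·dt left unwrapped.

θ' = 3.1416 + -1.5·0.5 = 2.3916
R = v/ω = 0.25/-1.5 = -0.1667
x' = -1.5 + -0.1667·(sin 2.3916 − sin 3.1416) = -1.6136
y' = 5 − -0.1667·(cos 2.3916 − cos 3.1416) = 5.0447

(-1.6136, 5.0447, 2.3916)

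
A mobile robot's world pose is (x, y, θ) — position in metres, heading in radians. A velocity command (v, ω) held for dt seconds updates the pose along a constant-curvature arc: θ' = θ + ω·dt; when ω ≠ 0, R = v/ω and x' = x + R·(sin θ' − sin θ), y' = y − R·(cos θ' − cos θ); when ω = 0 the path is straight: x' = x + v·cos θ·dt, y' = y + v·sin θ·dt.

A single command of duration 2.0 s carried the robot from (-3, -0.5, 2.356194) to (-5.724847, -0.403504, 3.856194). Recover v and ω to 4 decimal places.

v = 1.5000, ω = 0.7500

Δθ = 3.856194 − 2.356194 = 1.500000
ω = Δθ/dt = 1.500000/2.0 = 0.7500
R = Δx/(sin θ' − sin θ) = 2.0000
v = R·ω = 2.0000·0.7500 = 1.5000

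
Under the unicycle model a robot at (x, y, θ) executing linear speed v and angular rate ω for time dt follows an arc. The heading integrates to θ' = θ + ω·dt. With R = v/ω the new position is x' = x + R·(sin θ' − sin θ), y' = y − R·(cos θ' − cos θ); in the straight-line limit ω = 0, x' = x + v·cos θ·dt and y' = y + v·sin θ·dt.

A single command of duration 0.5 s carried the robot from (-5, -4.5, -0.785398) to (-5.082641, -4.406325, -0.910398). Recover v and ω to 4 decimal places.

Δθ = -0.910398 − -0.785398 = -0.125000
ω = Δθ/dt = -0.125000/0.5 = -0.2500
R = −Δy/(cos θ' − cos θ) = 1.0000
v = R·ω = 1.0000·-0.2500 = -0.2500

v = -0.2500, ω = -0.2500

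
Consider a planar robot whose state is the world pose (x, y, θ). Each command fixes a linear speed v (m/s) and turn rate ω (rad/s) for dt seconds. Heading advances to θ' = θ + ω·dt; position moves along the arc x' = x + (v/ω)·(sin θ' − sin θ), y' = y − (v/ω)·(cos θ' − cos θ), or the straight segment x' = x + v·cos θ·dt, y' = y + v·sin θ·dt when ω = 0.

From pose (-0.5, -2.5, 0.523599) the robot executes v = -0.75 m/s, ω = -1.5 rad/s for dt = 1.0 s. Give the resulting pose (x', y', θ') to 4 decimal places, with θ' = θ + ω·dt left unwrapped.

θ' = 0.5236 + -1.5·1.0 = -0.9764
R = v/ω = -0.75/-1.5 = 0.5000
x' = -0.5 + 0.5000·(sin -0.9764 − sin 0.5236) = -1.1642
y' = -2.5 − 0.5000·(cos -0.9764 − cos 0.5236) = -2.3470

(-1.1642, -2.3470, -0.9764)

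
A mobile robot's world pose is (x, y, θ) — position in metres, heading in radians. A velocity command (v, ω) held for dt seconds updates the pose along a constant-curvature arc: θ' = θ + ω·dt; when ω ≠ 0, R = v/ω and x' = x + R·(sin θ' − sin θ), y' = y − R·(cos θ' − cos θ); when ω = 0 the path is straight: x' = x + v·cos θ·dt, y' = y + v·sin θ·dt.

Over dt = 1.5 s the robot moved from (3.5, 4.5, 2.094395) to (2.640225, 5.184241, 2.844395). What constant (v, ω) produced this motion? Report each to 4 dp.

v = 0.7500, ω = 0.5000

Δθ = 2.844395 − 2.094395 = 0.750000
ω = Δθ/dt = 0.750000/1.5 = 0.5000
R = Δx/(sin θ' − sin θ) = 1.5000
v = R·ω = 1.5000·0.5000 = 0.7500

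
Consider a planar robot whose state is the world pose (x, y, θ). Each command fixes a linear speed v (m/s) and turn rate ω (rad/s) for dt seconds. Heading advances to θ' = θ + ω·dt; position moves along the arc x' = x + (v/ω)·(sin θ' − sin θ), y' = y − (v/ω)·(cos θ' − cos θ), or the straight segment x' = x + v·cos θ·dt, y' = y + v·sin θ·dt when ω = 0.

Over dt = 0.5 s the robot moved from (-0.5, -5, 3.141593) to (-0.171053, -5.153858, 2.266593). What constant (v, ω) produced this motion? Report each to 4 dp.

v = -0.7500, ω = -1.7500

Δθ = 2.266593 − 3.141593 = -0.875000
ω = Δθ/dt = -0.875000/0.5 = -1.7500
R = Δx/(sin θ' − sin θ) = 0.4286
v = R·ω = 0.4286·-1.7500 = -0.7500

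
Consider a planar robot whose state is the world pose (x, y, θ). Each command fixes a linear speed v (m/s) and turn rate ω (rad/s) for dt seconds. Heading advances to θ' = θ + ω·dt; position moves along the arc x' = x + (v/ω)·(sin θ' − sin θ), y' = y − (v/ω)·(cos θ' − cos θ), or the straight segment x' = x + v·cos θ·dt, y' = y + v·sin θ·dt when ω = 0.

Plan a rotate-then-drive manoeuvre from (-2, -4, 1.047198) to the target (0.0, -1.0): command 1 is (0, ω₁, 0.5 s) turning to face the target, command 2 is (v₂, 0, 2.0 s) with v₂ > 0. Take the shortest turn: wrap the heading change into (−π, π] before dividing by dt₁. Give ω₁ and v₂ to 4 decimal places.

ω₁ = -0.1288, v₂ = 1.8028

heading to target = atan2(-1−-4, 0−-2) = 0.9828
Δθ = wrap(0.9828 − 1.0472) = -0.0644; ω₁ = Δθ/dt₁ = -0.1288
distance = √((0−-2)² + (-1−-4)²) = 3.6056; v₂ = distance/dt₂ = 1.8028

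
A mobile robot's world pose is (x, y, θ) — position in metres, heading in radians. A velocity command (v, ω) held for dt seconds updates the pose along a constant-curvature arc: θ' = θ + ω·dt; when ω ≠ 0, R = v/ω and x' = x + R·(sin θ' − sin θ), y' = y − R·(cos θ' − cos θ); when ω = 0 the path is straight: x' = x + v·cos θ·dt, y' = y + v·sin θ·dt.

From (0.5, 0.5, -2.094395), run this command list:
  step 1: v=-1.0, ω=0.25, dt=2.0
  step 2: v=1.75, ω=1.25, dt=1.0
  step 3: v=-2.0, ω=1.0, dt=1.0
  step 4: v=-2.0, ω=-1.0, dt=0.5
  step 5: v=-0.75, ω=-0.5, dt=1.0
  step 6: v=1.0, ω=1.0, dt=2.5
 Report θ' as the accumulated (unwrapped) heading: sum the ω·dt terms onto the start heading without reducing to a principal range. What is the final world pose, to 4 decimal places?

step 1: θ'=-1.5944 (R=-4.0000) → pose (1.0348, 2.4056, -1.5944)
step 2: θ'=-0.3444 (R=1.4000) → pose (1.9617, 1.0548, -0.3444)
step 3: θ'=0.6556 (R=-2.0000) → pose (0.0672, 0.7576, 0.6556)
step 4: θ'=0.1556 (R=2.0000) → pose (-0.8421, 0.3671, 0.1556)
step 5: θ'=-0.3444 (R=1.5000) → pose (-1.5810, 0.4371, -0.3444)
step 6: θ'=2.1556 (R=1.0000) → pose (-0.4096, 1.9304, 2.1556)

(-0.4096, 1.9304, 2.1556)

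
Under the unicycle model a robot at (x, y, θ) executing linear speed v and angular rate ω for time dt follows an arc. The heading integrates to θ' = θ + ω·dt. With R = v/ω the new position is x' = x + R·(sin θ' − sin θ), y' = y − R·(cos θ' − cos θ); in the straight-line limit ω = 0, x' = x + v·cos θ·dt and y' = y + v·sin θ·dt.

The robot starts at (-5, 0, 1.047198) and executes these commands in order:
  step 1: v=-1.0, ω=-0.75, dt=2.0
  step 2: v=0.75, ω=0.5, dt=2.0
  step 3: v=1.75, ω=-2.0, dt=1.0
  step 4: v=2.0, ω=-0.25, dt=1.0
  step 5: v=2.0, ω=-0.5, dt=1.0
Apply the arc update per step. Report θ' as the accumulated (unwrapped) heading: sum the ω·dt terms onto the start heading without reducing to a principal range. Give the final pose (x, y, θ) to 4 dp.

step 1: θ'=-0.4528 (R=1.3333) → pose (-6.7380, -0.5323, -0.4528)
step 2: θ'=0.5472 (R=1.5000) → pose (-5.3013, -0.4644, 0.5472)
step 3: θ'=-1.4528 (R=-0.8750) → pose (-3.9772, -1.1087, -1.4528)
step 4: θ'=-1.7028 (R=-8.0000) → pose (-3.9911, -3.1034, -1.7028)
step 5: θ'=-2.2028 (R=-4.0000) → pose (-4.7290, -4.9400, -2.2028)

(-4.7290, -4.9400, -2.2028)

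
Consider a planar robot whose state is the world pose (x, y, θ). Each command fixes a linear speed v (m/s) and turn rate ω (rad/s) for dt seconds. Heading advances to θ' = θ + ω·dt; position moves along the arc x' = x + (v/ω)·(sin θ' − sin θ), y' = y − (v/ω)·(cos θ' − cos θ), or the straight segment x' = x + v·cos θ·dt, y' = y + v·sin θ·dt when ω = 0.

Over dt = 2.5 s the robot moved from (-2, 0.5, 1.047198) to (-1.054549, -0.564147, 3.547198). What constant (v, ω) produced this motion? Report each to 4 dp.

Δθ = 3.547198 − 1.047198 = 2.500000
ω = Δθ/dt = 2.500000/2.5 = 1.0000
R = −Δy/(cos θ' − cos θ) = -0.7500
v = R·ω = -0.7500·1.0000 = -0.7500

v = -0.7500, ω = 1.0000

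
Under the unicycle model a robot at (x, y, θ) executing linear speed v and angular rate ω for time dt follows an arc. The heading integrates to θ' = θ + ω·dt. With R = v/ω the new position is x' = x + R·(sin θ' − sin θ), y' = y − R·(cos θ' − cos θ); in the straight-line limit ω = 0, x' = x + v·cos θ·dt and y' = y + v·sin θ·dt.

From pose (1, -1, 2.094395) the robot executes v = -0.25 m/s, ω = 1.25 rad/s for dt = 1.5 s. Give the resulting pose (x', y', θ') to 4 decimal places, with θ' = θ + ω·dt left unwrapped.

(1.3205, -1.0353, 3.9694)

θ' = 2.0944 + 1.25·1.5 = 3.9694
R = v/ω = -0.25/1.25 = -0.2000
x' = 1 + -0.2000·(sin 3.9694 − sin 2.0944) = 1.3205
y' = -1 − -0.2000·(cos 3.9694 − cos 2.0944) = -1.0353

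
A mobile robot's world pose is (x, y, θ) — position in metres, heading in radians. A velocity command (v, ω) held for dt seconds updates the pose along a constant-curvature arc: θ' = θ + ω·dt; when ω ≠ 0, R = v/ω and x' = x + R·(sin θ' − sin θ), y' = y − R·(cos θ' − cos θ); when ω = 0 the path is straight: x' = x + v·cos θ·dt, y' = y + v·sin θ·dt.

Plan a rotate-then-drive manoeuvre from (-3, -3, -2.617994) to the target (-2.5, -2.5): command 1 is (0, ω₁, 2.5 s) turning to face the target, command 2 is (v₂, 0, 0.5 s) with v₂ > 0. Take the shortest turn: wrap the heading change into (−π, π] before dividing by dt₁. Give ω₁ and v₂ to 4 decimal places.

heading to target = atan2(-2.5−-3, -2.5−-3) = 0.7854
Δθ = wrap(0.7854 − -2.6180) = -2.8798; ω₁ = Δθ/dt₁ = -1.1519
distance = √((-2.5−-3)² + (-2.5−-3)²) = 0.7071; v₂ = distance/dt₂ = 1.4142

ω₁ = -1.1519, v₂ = 1.4142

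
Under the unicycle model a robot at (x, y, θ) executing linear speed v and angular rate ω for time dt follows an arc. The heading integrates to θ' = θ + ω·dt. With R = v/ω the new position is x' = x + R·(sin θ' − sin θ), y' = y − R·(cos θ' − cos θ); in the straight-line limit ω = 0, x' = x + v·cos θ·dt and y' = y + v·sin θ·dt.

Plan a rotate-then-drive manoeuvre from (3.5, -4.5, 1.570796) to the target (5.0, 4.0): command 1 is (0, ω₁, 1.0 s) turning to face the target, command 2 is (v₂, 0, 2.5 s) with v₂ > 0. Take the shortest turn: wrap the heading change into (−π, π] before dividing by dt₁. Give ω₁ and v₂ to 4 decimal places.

heading to target = atan2(4−-4.5, 5−3.5) = 1.3961
Δθ = wrap(1.3961 − 1.5708) = -0.1747; ω₁ = Δθ/dt₁ = -0.1747
distance = √((5−3.5)² + (4−-4.5)²) = 8.6313; v₂ = distance/dt₂ = 3.4525

ω₁ = -0.1747, v₂ = 3.4525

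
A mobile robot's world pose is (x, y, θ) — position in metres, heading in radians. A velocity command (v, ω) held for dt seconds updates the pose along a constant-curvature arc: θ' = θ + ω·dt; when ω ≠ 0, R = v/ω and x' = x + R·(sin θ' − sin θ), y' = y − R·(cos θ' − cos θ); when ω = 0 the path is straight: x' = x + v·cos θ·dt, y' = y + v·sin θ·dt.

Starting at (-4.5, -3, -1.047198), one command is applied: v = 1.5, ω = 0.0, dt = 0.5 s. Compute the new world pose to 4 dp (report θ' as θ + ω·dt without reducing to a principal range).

(-4.1250, -3.6495, -1.0472)

θ' = -1.0472 + 0.0·0.5 = -1.0472
ω = 0 → straight: x' = -4.5 + 1.5·cos(-1.0472)·0.5 = -4.1250
y' = -3 + 1.5·sin(-1.0472)·0.5 = -3.6495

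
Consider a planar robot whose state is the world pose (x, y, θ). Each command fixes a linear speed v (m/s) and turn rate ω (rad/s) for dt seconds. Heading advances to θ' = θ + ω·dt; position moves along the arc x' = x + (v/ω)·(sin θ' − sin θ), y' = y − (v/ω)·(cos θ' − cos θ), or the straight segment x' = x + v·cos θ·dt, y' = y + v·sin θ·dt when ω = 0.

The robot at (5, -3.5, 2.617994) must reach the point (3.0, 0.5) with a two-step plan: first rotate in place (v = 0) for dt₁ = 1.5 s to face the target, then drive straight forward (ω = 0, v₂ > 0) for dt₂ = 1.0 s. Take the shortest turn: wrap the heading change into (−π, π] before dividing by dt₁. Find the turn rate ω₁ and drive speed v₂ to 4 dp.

ω₁ = -0.3890, v₂ = 4.4721

heading to target = atan2(0.5−-3.5, 3−5) = 2.0344
Δθ = wrap(2.0344 − 2.6180) = -0.5836; ω₁ = Δθ/dt₁ = -0.3890
distance = √((3−5)² + (0.5−-3.5)²) = 4.4721; v₂ = distance/dt₂ = 4.4721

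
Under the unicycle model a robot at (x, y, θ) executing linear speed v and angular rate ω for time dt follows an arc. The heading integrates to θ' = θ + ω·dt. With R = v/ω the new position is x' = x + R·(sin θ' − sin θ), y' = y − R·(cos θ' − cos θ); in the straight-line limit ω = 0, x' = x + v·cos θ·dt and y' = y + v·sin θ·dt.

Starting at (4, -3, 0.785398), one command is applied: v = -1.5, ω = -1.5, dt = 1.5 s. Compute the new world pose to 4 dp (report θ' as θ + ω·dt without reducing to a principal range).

(2.2985, -2.3989, -1.4646)

θ' = 0.7854 + -1.5·1.5 = -1.4646
R = v/ω = -1.5/-1.5 = 1.0000
x' = 4 + 1.0000·(sin -1.4646 − sin 0.7854) = 2.2985
y' = -3 − 1.0000·(cos -1.4646 − cos 0.7854) = -2.3989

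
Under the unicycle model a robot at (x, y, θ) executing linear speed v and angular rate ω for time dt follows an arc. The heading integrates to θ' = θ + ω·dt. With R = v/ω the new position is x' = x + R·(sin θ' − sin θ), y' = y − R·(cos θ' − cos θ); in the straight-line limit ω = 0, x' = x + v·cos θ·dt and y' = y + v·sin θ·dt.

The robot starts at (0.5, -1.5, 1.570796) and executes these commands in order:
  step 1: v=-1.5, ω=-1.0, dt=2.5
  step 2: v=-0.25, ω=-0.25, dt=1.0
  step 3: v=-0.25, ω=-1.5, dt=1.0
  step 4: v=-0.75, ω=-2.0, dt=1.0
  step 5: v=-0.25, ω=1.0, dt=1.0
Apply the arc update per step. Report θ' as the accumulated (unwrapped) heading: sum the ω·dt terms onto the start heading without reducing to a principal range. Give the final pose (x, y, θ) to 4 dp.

step 1: θ'=-0.9292 (R=1.5000) → pose (-2.2017, -2.3977, -0.9292)
step 2: θ'=-1.1792 (R=1.0000) → pose (-2.3249, -2.1809, -1.1792)
step 3: θ'=-2.6792 (R=0.1667) → pose (-2.2452, -1.9681, -2.6792)
step 4: θ'=-4.6792 (R=0.3750) → pose (-1.7031, -2.2913, -4.6792)
step 5: θ'=-3.6792 (R=-0.2500) → pose (-1.5813, -2.4977, -3.6792)

(-1.5813, -2.4977, -3.6792)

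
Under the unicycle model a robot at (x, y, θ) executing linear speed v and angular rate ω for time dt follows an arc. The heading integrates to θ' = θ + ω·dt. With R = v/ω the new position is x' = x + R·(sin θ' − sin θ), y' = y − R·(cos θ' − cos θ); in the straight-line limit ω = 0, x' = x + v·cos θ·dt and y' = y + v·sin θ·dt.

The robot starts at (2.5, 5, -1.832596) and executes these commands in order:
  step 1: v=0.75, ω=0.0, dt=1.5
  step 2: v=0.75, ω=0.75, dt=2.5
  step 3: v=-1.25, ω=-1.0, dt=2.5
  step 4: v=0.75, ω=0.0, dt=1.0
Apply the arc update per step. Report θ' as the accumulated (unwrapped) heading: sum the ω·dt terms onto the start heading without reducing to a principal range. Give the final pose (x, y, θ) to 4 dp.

(1.7930, 4.3992, -2.4576)

step 1: θ'=-1.8326 (straight) → pose (2.2088, 3.9133, -1.8326)
step 2: θ'=0.0424 (R=1.0000) → pose (3.2171, 2.6554, 0.0424)
step 3: θ'=-2.4576 (R=1.2500) → pose (2.3743, 4.8731, -2.4576)
step 4: θ'=-2.4576 (straight) → pose (1.7930, 4.3992, -2.4576)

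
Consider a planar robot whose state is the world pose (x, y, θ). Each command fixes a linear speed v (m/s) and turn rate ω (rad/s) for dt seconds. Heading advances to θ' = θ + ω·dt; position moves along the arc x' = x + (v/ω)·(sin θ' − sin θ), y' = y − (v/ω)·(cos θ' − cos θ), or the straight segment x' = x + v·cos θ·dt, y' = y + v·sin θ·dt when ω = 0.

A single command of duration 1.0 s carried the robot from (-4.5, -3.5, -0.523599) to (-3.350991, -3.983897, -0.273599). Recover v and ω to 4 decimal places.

Δθ = -0.273599 − -0.523599 = 0.250000
ω = Δθ/dt = 0.250000/1.0 = 0.2500
R = Δx/(sin θ' − sin θ) = 5.0000
v = R·ω = 5.0000·0.2500 = 1.2500

v = 1.2500, ω = 0.2500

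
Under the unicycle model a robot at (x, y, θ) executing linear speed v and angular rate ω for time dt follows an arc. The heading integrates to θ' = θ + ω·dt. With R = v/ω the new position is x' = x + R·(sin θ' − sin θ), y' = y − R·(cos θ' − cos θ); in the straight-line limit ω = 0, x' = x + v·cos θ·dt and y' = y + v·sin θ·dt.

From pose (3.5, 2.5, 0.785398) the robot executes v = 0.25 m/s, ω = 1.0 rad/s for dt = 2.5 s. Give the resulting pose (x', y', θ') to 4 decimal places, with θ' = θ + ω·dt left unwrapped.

θ' = 0.7854 + 1.0·2.5 = 3.2854
R = v/ω = 0.25/1.0 = 0.2500
x' = 3.5 + 0.2500·(sin 3.2854 − sin 0.7854) = 3.2874
y' = 2.5 − 0.2500·(cos 3.2854 − cos 0.7854) = 2.9242

(3.2874, 2.9242, 3.2854)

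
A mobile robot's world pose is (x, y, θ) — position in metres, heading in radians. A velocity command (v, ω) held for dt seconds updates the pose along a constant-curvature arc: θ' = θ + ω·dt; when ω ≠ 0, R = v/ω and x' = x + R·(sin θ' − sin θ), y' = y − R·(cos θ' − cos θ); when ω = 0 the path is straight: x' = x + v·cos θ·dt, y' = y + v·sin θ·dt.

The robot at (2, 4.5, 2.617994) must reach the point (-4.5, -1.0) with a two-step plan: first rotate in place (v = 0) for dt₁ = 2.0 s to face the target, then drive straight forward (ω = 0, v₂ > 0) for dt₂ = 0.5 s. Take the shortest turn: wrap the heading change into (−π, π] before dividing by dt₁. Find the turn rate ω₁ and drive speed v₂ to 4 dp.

ω₁ = 0.6129, v₂ = 17.0294

heading to target = atan2(-1−4.5, -4.5−2) = -2.4393
Δθ = wrap(-2.4393 − 2.6180) = 1.2259; ω₁ = Δθ/dt₁ = 0.6129
distance = √((-4.5−2)² + (-1−4.5)²) = 8.5147; v₂ = distance/dt₂ = 17.0294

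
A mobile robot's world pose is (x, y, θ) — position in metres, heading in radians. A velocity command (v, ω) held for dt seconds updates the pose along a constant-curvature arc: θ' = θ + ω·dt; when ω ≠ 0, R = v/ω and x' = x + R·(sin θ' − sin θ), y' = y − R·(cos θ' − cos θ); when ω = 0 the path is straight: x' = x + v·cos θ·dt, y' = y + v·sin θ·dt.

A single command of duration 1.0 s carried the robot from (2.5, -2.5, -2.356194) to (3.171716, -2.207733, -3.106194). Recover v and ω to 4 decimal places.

v = -0.7500, ω = -0.7500

Δθ = -3.106194 − -2.356194 = -0.750000
ω = Δθ/dt = -0.750000/1.0 = -0.7500
R = Δx/(sin θ' − sin θ) = 1.0000
v = R·ω = 1.0000·-0.7500 = -0.7500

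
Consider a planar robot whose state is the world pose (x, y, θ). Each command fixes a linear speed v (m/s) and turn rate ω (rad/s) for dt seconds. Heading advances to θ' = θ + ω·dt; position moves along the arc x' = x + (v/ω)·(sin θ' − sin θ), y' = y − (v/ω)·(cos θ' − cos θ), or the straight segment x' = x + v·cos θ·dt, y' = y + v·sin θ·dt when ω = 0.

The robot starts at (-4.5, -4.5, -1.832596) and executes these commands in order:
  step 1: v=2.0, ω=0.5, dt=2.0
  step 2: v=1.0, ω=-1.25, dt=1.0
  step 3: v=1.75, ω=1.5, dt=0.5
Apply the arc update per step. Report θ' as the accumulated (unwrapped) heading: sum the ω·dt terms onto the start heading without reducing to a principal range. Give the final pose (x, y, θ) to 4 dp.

step 1: θ'=-0.8326 (R=4.0000) → pose (-3.5950, -8.2271, -0.8326)
step 2: θ'=-2.0826 (R=-0.8000) → pose (-3.4893, -9.1573, -2.0826)
step 3: θ'=-1.3326 (R=1.1667) → pose (-3.6058, -10.0039, -1.3326)

(-3.6058, -10.0039, -1.3326)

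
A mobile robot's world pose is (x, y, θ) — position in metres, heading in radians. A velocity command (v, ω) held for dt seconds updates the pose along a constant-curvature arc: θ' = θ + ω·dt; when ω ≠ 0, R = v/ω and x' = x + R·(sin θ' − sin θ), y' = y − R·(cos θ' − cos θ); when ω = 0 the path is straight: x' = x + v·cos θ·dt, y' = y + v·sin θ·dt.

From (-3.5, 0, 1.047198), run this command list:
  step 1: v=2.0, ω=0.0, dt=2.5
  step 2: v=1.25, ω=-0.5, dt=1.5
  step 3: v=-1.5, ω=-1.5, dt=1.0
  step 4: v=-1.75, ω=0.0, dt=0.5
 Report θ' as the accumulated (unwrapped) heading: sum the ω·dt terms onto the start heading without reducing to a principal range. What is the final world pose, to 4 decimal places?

(-1.1077, 6.8834, -1.2028)

step 1: θ'=1.0472 (straight) → pose (-1.0000, 4.3301, 1.0472)
step 2: θ'=0.2972 (R=-2.5000) → pose (0.4330, 5.4705, 0.2972)
step 3: θ'=-1.2028 (R=1.0000) → pose (-0.7929, 6.0669, -1.2028)
step 4: θ'=-1.2028 (straight) → pose (-1.1077, 6.8834, -1.2028)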